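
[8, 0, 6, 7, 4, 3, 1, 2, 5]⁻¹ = [1, 6, 7, 5, 4, 8, 2, 3, 0]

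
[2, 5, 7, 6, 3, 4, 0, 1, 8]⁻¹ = [6, 7, 0, 4, 5, 1, 3, 2, 8]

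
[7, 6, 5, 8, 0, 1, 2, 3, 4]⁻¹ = [4, 5, 6, 7, 8, 2, 1, 0, 3]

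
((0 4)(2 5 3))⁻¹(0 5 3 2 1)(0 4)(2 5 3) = (1 4 3 2 5)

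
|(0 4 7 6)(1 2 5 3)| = 4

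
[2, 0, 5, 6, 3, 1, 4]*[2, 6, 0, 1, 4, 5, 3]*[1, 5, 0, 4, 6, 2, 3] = [1, 0, 2, 4, 5, 3, 6]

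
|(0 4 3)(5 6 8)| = 3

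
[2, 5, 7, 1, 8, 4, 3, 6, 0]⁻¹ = [8, 3, 0, 6, 5, 1, 7, 2, 4]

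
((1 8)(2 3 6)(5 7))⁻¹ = (1 8)(2 6 3)(5 7)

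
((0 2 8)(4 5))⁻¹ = (0 8 2)(4 5)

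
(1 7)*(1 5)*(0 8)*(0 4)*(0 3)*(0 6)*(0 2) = (0 8 4 3 6 2)(1 7 5)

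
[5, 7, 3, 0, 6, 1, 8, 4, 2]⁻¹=[3, 5, 8, 2, 7, 0, 4, 1, 6]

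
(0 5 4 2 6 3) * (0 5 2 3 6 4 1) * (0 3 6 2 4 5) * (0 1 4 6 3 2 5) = (0 6 5 4 3 1 2)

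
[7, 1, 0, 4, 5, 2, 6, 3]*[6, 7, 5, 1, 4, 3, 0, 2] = [2, 7, 6, 4, 3, 5, 0, 1]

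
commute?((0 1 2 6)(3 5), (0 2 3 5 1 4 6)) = no:(0 1 2 6)(3 5) * (0 2 3 5 1 4 6) = (0 4 6 2)(1 3), (0 2 3 5 1 4 6) * (0 1 2 6)(3 5) = (0 6 1 4)(2 5)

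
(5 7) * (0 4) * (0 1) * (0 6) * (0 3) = (0 4 1 6 3)(5 7)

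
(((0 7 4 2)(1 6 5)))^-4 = (1 5 6)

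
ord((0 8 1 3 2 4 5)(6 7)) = 14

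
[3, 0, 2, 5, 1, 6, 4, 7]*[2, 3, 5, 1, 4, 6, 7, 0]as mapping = [0→1, 1→2, 2→5, 3→6, 4→3, 5→7, 6→4, 7→0]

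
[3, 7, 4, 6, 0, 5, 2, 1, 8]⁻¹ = [4, 7, 6, 0, 2, 5, 3, 1, 8]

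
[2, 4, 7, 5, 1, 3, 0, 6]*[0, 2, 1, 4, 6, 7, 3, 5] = [1, 6, 5, 7, 2, 4, 0, 3]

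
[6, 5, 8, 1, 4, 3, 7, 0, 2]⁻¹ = [7, 3, 8, 5, 4, 1, 0, 6, 2]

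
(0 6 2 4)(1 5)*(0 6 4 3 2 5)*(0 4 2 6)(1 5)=(0 2 3 6 1 4)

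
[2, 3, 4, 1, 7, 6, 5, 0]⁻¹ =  [7, 3, 0, 1, 2, 6, 5, 4]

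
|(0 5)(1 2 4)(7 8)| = 6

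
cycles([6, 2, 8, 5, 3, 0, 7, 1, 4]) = (0 6 7 1 2 8 4 3 5)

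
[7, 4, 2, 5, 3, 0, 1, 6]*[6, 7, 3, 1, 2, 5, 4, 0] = [0, 2, 3, 5, 1, 6, 7, 4]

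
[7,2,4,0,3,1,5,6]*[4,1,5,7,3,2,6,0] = [0,5,3,4,7,1,2,6]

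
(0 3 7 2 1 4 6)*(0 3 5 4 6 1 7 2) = (0 5 4 1 6 3 2 7)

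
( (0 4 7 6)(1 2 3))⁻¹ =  (0 6 7 4)(1 3 2)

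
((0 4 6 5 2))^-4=(0 4 6 5 2)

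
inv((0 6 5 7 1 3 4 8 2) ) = (0 2 8 4 3 1 7 5 6) 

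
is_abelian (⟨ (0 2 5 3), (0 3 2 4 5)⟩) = no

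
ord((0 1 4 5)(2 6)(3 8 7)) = 12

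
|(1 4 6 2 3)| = 5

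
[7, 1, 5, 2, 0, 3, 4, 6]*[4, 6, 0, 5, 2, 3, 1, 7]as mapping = [0→7, 1→6, 2→3, 3→0, 4→4, 5→5, 6→2, 7→1]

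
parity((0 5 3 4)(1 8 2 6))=even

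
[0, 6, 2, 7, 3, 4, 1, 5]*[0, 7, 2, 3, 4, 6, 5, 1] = [0, 5, 2, 1, 3, 4, 7, 6]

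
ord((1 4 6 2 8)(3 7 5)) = 15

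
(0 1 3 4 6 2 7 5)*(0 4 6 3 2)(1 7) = (0 7 5 4 3 6)(1 2)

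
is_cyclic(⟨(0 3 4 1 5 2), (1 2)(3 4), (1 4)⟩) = no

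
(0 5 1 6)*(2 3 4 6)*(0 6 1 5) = (1 2 3 4) 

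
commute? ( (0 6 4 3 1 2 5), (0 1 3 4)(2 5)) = no: (0 6 4 3 1 2 5) * (0 1 3 4)(2 5) = (0 6)(1 5), (0 1 3 4)(2 5) * (0 6 4 3 1 2 5) = (0 2)(4 6)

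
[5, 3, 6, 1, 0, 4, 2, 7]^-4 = [4, 1, 2, 3, 5, 0, 6, 7]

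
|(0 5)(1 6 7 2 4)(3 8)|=10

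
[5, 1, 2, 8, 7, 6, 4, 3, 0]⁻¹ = [8, 1, 2, 7, 6, 0, 5, 4, 3]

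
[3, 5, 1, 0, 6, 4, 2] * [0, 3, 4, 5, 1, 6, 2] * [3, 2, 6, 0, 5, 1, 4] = [1, 4, 0, 3, 6, 2, 5] 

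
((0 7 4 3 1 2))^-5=(0 7 4 3 1 2)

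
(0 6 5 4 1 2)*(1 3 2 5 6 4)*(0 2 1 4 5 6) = (0 5 4 3 1 6)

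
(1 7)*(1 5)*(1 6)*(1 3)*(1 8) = (1 7 5 6 3 8)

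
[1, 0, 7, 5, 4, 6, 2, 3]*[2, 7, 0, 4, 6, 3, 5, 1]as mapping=[0→7, 1→2, 2→1, 3→3, 4→6, 5→5, 6→0, 7→4]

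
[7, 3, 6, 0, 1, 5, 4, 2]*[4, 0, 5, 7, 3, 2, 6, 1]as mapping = [0→1, 1→7, 2→6, 3→4, 4→0, 5→2, 6→3, 7→5]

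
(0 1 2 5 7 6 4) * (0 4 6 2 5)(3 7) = (0 1 5 3 7 2)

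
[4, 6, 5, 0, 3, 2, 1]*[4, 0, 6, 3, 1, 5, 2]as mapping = [0→1, 1→2, 2→5, 3→4, 4→3, 5→6, 6→0]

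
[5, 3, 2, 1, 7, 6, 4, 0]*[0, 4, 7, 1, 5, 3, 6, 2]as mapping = [0→3, 1→1, 2→7, 3→4, 4→2, 5→6, 6→5, 7→0]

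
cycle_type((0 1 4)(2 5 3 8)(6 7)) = 2.3.4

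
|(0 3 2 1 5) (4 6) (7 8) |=10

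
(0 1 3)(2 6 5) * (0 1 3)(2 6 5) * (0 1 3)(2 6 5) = ()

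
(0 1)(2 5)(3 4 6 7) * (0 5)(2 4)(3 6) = (0 1 5 4 3 2)(6 7)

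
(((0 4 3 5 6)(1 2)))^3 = (0 5 4 6 3)(1 2)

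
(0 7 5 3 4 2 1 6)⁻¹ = (0 6 1 2 4 3 5 7)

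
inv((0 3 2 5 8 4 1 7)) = (0 7 1 4 8 5 2 3)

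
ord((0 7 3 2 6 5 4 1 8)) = 9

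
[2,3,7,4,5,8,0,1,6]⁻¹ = [6,7,0,1,3,4,8,2,5]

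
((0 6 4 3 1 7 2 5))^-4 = (0 1)(2 4)(3 5)(6 7)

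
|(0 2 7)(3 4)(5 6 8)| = 6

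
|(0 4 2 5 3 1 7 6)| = 8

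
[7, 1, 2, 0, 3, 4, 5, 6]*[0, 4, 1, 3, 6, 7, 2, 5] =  [5, 4, 1, 0, 3, 6, 7, 2]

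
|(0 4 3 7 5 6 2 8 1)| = 9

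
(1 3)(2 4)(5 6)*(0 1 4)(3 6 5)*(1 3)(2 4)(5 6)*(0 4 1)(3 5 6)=(0 5 3 2 4 1 6)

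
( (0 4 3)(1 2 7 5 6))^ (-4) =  (0 3 4)(1 2 7 5 6)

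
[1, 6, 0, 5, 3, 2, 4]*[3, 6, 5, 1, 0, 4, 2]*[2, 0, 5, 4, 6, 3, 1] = [1, 5, 4, 6, 0, 3, 2]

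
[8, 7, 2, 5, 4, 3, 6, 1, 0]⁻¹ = [8, 7, 2, 5, 4, 3, 6, 1, 0]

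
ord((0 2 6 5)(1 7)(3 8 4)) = 12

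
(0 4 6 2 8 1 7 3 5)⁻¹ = (0 5 3 7 1 8 2 6 4)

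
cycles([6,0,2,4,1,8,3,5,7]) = (0 6 3 4 1)(5 8 7)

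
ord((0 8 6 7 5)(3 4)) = 10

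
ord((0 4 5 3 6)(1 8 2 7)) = 20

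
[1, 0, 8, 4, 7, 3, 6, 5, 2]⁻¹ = [1, 0, 8, 5, 3, 7, 6, 4, 2]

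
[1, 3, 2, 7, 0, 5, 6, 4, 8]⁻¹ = [4, 0, 2, 1, 7, 5, 6, 3, 8]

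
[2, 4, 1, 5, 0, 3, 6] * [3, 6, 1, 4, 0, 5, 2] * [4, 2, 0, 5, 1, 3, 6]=[2, 4, 6, 3, 5, 1, 0]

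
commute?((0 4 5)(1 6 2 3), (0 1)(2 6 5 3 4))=no:(0 4 5)(1 6 2 3) * (0 1)(2 6 5 3 4)=(0 2 4 3)(1 5), (0 1)(2 6 5 3 4) * (0 4 5)(1 6 2 3)=(0 6)(1 4 3 5)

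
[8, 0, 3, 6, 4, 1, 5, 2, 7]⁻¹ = [1, 5, 7, 2, 4, 6, 3, 8, 0]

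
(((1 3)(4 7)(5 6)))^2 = ()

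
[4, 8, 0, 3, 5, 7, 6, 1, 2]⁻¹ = [2, 7, 8, 3, 0, 4, 6, 5, 1]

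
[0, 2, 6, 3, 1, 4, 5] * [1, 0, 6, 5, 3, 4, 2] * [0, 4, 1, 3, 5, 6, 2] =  [4, 2, 1, 6, 0, 3, 5]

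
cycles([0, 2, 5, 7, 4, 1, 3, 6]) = (1 2 5)(3 7 6)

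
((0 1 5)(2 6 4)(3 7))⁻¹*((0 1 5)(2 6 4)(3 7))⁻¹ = (0 1 5)(2 6 4)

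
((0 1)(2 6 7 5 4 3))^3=(0 1)(2 5)(3 7)(4 6)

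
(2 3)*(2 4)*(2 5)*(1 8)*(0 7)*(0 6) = (0 7 6)(1 8)(2 3 4 5)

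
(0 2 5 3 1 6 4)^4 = (0 1 2 6 5 4 3)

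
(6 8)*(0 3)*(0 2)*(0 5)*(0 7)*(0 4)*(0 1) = (0 3 2 5 7 4 1)(6 8)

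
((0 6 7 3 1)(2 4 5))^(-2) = (0 3 6 1 7)(2 4 5)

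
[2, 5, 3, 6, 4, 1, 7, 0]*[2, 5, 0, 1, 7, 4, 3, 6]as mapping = [0→0, 1→4, 2→1, 3→3, 4→7, 5→5, 6→6, 7→2]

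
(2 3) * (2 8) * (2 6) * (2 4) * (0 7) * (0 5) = (0 7 5)(2 3 8 6 4)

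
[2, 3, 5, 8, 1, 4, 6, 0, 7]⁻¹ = [7, 4, 0, 1, 5, 2, 6, 8, 3]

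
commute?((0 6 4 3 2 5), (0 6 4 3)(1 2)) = no:(0 6 4 3 2 5)*(0 6 4 3)(1 2) = (0 4)(1 2 5 6 3), (0 6 4 3)(1 2)*(0 6 4 3 2 5) = (0 4 2 1 5)(3 6)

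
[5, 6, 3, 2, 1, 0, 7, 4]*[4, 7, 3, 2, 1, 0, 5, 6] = [0, 5, 2, 3, 7, 4, 6, 1]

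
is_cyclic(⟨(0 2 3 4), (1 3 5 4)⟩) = no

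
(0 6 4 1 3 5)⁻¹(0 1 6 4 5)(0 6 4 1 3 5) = (0 6 3 4 1)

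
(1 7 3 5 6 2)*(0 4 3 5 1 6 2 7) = (0 4 3 1)(2 6 7 5)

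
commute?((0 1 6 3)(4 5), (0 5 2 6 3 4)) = no:(0 1 6 3)(4 5) * (0 5 2 6 3 4) = (0 1 3 5)(2 6 4), (0 5 2 6 3 4) * (0 1 6 3)(4 5) = (0 4 1 6)(2 3 5)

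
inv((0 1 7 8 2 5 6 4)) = (0 4 6 5 2 8 7 1)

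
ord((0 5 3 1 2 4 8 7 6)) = 9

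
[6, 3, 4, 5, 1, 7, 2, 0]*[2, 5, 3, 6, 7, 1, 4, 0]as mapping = [0→4, 1→6, 2→7, 3→1, 4→5, 5→0, 6→3, 7→2]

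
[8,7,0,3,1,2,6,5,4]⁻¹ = [2,4,5,3,8,7,6,1,0]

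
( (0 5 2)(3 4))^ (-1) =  (0 2 5)(3 4)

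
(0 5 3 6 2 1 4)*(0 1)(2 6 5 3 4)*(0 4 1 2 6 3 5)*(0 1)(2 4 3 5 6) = (0 6 5)(1 2 3)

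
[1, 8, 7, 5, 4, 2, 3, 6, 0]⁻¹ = [8, 0, 5, 6, 4, 3, 7, 2, 1]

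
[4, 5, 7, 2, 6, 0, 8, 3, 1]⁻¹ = [5, 8, 3, 7, 0, 1, 4, 2, 6]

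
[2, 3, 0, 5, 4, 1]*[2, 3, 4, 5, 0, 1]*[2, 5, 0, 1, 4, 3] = [4, 3, 0, 5, 2, 1]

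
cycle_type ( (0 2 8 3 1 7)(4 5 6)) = 3.6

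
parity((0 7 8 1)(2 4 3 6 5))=odd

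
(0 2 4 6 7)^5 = ()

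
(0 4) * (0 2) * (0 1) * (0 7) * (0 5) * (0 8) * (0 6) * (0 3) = (0 4 2 1 7 5 8 6 3)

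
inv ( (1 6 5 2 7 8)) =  (1 8 7 2 5 6)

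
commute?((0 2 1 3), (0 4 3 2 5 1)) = no:(0 2 1 3) * (0 4 3 2 5 1) = (0 5 1 2)(3 4), (0 4 3 2 5 1) * (0 2 1 3) = (0 4)(1 2 5 3)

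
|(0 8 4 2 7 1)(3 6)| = 6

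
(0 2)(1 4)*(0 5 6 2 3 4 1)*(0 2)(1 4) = (0 3 1 4 2 5 6)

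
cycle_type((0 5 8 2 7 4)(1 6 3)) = 3.6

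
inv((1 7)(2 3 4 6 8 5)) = (1 7)(2 5 8 6 4 3)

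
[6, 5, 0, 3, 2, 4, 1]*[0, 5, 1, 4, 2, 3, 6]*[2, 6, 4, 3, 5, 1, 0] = [0, 3, 2, 5, 6, 4, 1]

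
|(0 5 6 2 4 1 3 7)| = 8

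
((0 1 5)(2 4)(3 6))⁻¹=(0 5 1)(2 4)(3 6)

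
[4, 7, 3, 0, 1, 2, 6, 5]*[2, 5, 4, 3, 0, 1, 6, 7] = [0, 7, 3, 2, 5, 4, 6, 1]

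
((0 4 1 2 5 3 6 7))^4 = (0 5)(1 6)(2 7)(3 4)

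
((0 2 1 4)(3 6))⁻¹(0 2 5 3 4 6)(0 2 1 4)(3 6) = (0 3 2 1 5 6)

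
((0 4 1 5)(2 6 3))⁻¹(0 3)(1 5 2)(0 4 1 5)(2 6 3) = (0 6 5)(2 4)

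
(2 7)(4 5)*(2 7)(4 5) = ()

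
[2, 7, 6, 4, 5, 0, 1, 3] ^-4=[7, 5, 3, 2, 6, 1, 4, 0] 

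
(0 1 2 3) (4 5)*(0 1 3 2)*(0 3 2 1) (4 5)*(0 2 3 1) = (0 3 2) 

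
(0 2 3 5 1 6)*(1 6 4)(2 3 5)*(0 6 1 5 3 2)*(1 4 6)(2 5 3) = (0 5 4 3)(1 6)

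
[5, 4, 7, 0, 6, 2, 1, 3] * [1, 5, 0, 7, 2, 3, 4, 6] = [3, 2, 6, 1, 4, 0, 5, 7]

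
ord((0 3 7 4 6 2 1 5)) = 8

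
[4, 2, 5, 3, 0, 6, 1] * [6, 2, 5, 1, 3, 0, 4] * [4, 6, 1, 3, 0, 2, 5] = [3, 2, 4, 6, 5, 0, 1]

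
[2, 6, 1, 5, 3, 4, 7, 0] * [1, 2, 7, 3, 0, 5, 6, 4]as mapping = [0→7, 1→6, 2→2, 3→5, 4→3, 5→0, 6→4, 7→1]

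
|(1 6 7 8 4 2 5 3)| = 8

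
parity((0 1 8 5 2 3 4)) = even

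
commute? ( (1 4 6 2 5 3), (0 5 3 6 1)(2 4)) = no: (1 4 6 2 5 3)*(0 5 3 6 1)(2 4) = (0 5 6 4 1 2 3), (0 5 3 6 1)(2 4)*(1 4 6 2 5 3) = (0 3 2 6 4 5 1)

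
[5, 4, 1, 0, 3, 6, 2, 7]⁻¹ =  [3, 2, 6, 4, 1, 0, 5, 7]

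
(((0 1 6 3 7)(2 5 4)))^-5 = (2 5 4)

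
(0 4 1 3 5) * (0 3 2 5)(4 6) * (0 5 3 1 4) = (0 6)(1 2 3 5)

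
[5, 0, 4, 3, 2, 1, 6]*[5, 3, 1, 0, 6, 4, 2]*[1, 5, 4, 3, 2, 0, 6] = [2, 0, 6, 1, 5, 3, 4]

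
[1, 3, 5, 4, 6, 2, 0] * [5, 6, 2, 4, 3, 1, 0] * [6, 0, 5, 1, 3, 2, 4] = [4, 3, 0, 1, 6, 5, 2]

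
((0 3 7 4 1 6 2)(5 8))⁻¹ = (0 2 6 1 4 7 3)(5 8)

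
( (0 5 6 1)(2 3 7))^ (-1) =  (0 1 6 5)(2 7 3)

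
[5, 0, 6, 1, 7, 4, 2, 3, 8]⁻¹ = [1, 3, 6, 7, 5, 0, 2, 4, 8]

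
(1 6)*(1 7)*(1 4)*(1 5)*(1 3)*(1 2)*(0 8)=(0 8)(1 6 7 4 5 3 2)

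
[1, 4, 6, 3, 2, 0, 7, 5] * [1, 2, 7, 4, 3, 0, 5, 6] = [2, 3, 5, 4, 7, 1, 6, 0]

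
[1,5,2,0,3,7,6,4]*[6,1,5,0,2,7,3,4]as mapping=[0→1,1→7,2→5,3→6,4→0,5→4,6→3,7→2]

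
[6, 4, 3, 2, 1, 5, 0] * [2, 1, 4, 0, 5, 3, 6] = [6, 5, 0, 4, 1, 3, 2]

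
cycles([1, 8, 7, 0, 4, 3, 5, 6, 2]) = (0 1 8 2 7 6 5 3)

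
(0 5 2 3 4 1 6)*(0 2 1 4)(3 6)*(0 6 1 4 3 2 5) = (1 2)(3 6 5 4)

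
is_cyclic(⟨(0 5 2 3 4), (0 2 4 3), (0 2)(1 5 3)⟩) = no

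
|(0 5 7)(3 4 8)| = 3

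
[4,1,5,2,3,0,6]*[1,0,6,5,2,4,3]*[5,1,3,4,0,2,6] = [3,5,0,6,2,1,4]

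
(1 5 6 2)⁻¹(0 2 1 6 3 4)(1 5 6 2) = (0 1 5 2 3 4)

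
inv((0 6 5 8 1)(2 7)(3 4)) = (0 1 8 5 6)(2 7)(3 4)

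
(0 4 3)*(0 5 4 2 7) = (0 2 7)(3 5 4)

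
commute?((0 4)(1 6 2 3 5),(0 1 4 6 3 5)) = no:(0 4)(1 6 2 3 5) * (0 1 4 6 3 5) = (0 6 2 5 4 1 3),(0 1 4 6 3 5) * (0 4)(1 6 2 3 5) = (0 6 5 4 2 3 1)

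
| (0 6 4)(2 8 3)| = 3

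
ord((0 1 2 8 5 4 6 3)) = 8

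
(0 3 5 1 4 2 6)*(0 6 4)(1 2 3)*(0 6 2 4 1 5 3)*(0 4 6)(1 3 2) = (0 5 6 1)(2 3)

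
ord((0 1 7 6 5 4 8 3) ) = 8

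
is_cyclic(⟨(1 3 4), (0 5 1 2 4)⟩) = no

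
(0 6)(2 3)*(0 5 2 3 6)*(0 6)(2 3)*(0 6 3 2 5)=(0 3 5 2 6)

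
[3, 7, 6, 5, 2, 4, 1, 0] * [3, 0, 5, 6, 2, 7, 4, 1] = [6, 1, 4, 7, 5, 2, 0, 3]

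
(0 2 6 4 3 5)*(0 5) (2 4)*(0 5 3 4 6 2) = (0 6) (3 5) 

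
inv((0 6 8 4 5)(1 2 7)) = (0 5 4 8 6)(1 7 2)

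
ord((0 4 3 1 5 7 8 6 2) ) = 9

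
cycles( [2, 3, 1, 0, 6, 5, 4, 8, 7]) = (0 2 1 3)(4 6)(7 8)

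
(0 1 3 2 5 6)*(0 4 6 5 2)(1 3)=(0 3)(4 6)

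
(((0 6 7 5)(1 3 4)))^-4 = (1 4 3)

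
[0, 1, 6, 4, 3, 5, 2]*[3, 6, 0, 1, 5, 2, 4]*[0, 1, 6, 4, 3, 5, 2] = [4, 2, 3, 5, 1, 6, 0]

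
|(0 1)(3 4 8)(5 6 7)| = 6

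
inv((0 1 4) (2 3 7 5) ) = (0 4 1) (2 5 7 3) 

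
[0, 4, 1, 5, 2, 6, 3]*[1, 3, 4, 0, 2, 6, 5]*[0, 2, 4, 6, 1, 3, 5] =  [2, 4, 6, 5, 1, 3, 0]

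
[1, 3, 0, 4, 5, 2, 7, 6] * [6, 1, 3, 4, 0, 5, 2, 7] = [1, 4, 6, 0, 5, 3, 7, 2]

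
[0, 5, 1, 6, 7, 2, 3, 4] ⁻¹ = [0, 2, 5, 6, 7, 1, 3, 4] 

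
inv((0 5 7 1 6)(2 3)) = (0 6 1 7 5)(2 3)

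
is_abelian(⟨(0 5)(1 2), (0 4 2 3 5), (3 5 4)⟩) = no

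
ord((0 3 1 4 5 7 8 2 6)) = 9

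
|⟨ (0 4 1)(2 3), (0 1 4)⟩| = 6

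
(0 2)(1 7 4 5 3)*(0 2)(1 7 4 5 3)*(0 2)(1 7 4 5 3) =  (0 2)(1 5 7 3 4)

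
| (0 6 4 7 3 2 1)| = 7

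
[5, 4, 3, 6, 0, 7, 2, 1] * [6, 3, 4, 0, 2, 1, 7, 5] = [1, 2, 0, 7, 6, 5, 4, 3]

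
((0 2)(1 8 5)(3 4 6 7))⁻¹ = (0 2)(1 5 8)(3 7 6 4)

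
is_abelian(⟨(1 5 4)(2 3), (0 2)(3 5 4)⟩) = no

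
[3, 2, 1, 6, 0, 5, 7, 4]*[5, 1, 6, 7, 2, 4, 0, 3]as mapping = [0→7, 1→6, 2→1, 3→0, 4→5, 5→4, 6→3, 7→2]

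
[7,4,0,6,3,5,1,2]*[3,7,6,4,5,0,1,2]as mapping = [0→2,1→5,2→3,3→1,4→4,5→0,6→7,7→6]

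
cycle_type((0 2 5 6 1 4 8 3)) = 8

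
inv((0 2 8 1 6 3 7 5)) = (0 5 7 3 6 1 8 2)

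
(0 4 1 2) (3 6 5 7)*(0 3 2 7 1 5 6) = (0 4 5 1 7 2 3) 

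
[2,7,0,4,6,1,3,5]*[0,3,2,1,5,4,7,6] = [2,6,0,5,7,3,1,4]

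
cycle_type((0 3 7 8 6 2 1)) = 7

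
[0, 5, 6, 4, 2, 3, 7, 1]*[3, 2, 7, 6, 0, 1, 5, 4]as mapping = [0→3, 1→1, 2→5, 3→0, 4→7, 5→6, 6→4, 7→2]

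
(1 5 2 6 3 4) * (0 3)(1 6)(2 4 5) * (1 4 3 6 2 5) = (0 6)(1 5 3)(2 4)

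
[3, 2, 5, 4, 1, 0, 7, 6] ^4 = [2, 3, 4, 5, 0, 1, 6, 7] 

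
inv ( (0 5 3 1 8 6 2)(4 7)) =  (0 2 6 8 1 3 5)(4 7)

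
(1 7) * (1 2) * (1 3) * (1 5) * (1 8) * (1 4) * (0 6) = (0 6)(1 7 2 3 5 8 4)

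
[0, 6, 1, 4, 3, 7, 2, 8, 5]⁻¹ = [0, 2, 6, 4, 3, 8, 1, 5, 7]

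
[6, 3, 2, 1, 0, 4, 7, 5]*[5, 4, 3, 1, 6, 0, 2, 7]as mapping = [0→2, 1→1, 2→3, 3→4, 4→5, 5→6, 6→7, 7→0]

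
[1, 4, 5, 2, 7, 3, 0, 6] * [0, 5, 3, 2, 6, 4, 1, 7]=[5, 6, 4, 3, 7, 2, 0, 1]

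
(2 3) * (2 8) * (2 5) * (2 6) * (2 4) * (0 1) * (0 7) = (0 1 7)(2 3 8 5 6 4)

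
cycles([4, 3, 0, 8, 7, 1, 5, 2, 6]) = (0 4 7 2)(1 3 8 6 5)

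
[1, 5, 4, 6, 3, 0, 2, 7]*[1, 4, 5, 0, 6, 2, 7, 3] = [4, 2, 6, 7, 0, 1, 5, 3]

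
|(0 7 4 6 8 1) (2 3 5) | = 6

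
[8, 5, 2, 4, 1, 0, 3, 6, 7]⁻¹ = [5, 4, 2, 6, 3, 1, 7, 8, 0]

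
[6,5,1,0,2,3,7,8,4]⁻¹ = [3,2,4,5,8,1,0,6,7]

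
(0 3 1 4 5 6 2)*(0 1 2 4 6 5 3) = (1 6 4 3 2)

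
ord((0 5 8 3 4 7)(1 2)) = 6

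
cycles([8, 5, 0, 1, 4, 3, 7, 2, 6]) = (0 8 6 7 2) (1 5 3) 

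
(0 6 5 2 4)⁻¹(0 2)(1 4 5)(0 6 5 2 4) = (0 2 1)(4 6)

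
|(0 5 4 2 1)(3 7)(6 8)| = 10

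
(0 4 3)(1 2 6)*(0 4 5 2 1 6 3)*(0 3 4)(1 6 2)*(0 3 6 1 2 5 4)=(0 4 6 5 2)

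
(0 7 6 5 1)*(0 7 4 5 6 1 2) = (0 4 5 2)(1 7)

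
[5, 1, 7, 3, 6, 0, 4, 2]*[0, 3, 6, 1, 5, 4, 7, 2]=[4, 3, 2, 1, 7, 0, 5, 6]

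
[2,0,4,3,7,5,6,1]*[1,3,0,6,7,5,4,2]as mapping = [0→0,1→1,2→7,3→6,4→2,5→5,6→4,7→3]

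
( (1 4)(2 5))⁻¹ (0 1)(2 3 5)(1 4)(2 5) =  (0 4)(2 5 3)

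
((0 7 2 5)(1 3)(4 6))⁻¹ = (0 5 2 7)(1 3)(4 6)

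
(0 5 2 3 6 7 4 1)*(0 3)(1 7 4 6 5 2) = (0 2)(1 3 5)(4 7 6)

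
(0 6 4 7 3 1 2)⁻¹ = (0 2 1 3 7 4 6)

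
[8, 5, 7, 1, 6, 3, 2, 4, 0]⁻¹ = [8, 3, 6, 5, 7, 1, 4, 2, 0]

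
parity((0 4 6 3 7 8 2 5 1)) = even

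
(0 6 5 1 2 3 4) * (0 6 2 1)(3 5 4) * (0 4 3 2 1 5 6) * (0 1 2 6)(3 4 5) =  (0 2)(1 3 6 4)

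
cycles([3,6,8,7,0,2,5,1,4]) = (0 3 7 1 6 5 2 8 4)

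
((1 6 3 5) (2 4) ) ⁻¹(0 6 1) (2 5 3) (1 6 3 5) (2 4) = (0 3 6) (1 5 4) 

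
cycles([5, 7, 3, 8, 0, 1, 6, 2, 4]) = (0 5 1 7 2 3 8 4)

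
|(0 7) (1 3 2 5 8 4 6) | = 14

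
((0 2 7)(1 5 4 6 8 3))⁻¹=(0 7 2)(1 3 8 6 4 5)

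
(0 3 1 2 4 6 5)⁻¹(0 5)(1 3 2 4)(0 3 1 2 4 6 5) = (0 3)(1 4 6 2)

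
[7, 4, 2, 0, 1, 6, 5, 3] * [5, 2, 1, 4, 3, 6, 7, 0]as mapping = [0→0, 1→3, 2→1, 3→5, 4→2, 5→7, 6→6, 7→4]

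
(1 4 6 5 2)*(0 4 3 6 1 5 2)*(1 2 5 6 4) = (0 1 3 4 2 6 5)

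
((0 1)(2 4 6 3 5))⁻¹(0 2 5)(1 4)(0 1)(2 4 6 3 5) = (0 6)(1 4 2)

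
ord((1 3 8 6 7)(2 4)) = 10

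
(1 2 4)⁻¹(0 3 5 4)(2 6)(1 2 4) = (0 3 5 1)(4 6)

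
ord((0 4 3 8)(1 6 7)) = 12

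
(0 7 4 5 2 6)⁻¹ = (0 6 2 5 4 7)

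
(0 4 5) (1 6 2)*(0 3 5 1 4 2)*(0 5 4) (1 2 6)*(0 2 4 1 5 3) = (0 6 3 1 5) 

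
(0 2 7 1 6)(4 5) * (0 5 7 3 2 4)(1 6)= (0 4 7 6 5)(2 3)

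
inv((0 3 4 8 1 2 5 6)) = (0 6 5 2 1 8 4 3)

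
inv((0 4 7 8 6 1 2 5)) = (0 5 2 1 6 8 7 4)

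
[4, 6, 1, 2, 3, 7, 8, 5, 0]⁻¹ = [8, 2, 3, 4, 0, 7, 1, 5, 6]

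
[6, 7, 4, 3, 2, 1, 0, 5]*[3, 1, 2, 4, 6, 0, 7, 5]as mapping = [0→7, 1→5, 2→6, 3→4, 4→2, 5→1, 6→3, 7→0]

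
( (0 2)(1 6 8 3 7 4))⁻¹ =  (0 2)(1 4 7 3 8 6)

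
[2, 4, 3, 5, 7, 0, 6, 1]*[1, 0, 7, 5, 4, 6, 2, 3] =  [7, 4, 5, 6, 3, 1, 2, 0]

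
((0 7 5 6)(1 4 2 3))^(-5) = (0 6 5 7)(1 3 2 4)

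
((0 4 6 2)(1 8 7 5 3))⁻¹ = (0 2 6 4)(1 3 5 7 8)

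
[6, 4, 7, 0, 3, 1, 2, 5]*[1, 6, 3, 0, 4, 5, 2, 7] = [2, 4, 7, 1, 0, 6, 3, 5]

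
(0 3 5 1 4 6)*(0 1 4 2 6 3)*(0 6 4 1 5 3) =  (0 6 5 1 2 4)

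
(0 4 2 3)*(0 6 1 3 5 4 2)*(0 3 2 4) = (0 4 3 6 1 2 5)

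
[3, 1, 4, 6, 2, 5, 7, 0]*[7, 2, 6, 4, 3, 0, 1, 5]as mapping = [0→4, 1→2, 2→3, 3→1, 4→6, 5→0, 6→5, 7→7]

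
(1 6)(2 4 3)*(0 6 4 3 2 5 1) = (0 6)(1 4 2 3 5)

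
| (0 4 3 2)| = 4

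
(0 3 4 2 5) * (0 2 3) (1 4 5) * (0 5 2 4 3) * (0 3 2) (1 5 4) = (0 4 3) (1 2 5) 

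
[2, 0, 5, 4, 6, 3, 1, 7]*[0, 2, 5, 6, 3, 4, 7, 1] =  [5, 0, 4, 3, 7, 6, 2, 1]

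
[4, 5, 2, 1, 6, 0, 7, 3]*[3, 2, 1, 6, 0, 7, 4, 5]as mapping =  [0→0, 1→7, 2→1, 3→2, 4→4, 5→3, 6→5, 7→6]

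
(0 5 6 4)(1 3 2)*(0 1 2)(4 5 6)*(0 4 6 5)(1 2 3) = (0 5 6)(2 3 4)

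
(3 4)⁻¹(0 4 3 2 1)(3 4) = (0 3 4 2 1)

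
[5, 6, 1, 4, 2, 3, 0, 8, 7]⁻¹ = [6, 2, 4, 5, 3, 0, 1, 8, 7]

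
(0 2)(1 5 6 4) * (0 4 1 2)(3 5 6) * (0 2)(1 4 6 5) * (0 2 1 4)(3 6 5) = (0 1 3 4 2 5 6)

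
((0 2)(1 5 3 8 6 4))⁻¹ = (0 2)(1 4 6 8 3 5)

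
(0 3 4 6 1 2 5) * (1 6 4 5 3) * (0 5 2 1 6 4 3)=(0 6 4 3 2)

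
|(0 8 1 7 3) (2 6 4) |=15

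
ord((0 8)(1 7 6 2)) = 4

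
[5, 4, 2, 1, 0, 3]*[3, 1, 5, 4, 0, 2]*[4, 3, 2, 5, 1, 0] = [2, 4, 0, 3, 5, 1]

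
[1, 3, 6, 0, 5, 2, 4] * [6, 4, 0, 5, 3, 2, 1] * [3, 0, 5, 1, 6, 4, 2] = [6, 4, 0, 2, 5, 3, 1]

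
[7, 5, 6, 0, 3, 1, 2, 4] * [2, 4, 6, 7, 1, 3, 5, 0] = [0, 3, 5, 2, 7, 4, 6, 1]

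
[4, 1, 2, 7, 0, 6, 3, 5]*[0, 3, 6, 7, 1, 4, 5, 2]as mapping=[0→1, 1→3, 2→6, 3→2, 4→0, 5→5, 6→7, 7→4]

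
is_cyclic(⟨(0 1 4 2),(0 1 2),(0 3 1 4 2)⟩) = no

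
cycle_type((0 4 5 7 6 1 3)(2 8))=2.7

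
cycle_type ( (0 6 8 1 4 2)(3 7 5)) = 3.6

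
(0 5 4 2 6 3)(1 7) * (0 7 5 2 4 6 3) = (0 2 3 7 1 5 6)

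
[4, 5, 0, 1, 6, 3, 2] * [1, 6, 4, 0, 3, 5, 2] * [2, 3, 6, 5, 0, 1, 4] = [5, 1, 3, 4, 6, 2, 0]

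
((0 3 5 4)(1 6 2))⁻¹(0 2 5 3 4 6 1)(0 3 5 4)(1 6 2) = (0 2 6 3 1 4 5)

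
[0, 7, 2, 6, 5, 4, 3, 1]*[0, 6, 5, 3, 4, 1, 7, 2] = [0, 2, 5, 7, 1, 4, 3, 6]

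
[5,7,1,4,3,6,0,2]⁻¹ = [6,2,7,4,3,0,5,1]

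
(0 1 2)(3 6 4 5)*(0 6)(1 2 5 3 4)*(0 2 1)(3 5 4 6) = (0 1 4 5 6)(2 3)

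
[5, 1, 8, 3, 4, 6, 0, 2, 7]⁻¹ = [6, 1, 7, 3, 4, 0, 5, 8, 2]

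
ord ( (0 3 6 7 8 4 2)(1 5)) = 14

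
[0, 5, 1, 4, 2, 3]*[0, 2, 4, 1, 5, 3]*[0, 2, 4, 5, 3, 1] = [0, 5, 4, 1, 3, 2]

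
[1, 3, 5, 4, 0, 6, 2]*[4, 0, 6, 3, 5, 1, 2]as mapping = [0→0, 1→3, 2→1, 3→5, 4→4, 5→2, 6→6]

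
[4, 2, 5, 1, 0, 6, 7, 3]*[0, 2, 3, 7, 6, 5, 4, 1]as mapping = [0→6, 1→3, 2→5, 3→2, 4→0, 5→4, 6→1, 7→7]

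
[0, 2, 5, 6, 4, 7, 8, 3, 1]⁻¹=[0, 8, 1, 7, 4, 2, 3, 5, 6]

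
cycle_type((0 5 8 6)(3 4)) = 2.4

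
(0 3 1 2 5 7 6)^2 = (0 1 5 6 3 2 7)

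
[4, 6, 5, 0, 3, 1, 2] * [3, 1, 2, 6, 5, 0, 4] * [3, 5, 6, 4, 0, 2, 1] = [2, 0, 3, 4, 1, 5, 6]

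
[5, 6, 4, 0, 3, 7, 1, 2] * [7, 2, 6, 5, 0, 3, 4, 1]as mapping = [0→3, 1→4, 2→0, 3→7, 4→5, 5→1, 6→2, 7→6]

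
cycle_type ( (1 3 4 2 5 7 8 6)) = 8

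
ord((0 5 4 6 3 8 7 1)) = 8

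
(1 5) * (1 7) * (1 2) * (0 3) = (0 3)(1 5 7 2)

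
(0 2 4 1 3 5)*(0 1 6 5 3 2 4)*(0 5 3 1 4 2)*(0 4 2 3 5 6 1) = (0 3) (1 4) (2 6 5) 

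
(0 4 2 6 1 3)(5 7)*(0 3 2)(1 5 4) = (0 1 2 6 5 7 4)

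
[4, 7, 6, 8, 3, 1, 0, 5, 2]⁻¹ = [6, 5, 8, 4, 0, 7, 2, 1, 3]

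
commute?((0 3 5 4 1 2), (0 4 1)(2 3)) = no:(0 3 5 4 1 2)*(0 4 1)(2 3) = (0 2 4)(1 3 5), (0 4 1)(2 3)*(0 3 5 4 1 2) = (0 1 3)(2 5 4)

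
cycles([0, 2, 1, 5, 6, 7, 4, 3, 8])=(1 2) (3 5 7) (4 6) 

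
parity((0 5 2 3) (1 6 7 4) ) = even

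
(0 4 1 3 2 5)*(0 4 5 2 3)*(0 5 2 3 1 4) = (0 2 3 1 5)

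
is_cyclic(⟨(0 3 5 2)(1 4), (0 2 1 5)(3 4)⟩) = no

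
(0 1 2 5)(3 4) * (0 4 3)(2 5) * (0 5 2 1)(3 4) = (1 2)(3 4 5)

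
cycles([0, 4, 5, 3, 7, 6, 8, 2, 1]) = (1 4 7 2 5 6 8)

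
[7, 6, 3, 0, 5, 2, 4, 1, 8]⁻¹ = [3, 7, 5, 2, 6, 4, 1, 0, 8]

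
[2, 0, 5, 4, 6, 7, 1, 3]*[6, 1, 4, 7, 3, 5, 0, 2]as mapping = [0→4, 1→6, 2→5, 3→3, 4→0, 5→2, 6→1, 7→7]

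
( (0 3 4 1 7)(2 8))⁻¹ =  (0 7 1 4 3)(2 8)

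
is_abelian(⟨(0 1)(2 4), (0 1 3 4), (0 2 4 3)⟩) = no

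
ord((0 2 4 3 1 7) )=6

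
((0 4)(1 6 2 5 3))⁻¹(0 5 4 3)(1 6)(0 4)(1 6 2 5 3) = (0 1 4 3)(2 6)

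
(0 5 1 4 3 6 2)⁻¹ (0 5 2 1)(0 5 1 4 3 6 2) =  (0 4 5 1)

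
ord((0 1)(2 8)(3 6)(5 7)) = 2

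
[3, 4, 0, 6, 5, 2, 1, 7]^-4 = [1, 2, 6, 4, 0, 3, 5, 7]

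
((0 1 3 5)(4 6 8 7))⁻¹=(0 5 3 1)(4 7 8 6)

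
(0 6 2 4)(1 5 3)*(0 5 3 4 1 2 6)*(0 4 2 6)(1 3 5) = (0 4 1 5 2 3 6)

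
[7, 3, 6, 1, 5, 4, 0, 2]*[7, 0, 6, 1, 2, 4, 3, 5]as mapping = [0→5, 1→1, 2→3, 3→0, 4→4, 5→2, 6→7, 7→6]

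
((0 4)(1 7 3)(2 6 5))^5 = (0 4)(1 3 7)(2 5 6)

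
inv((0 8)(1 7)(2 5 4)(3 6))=(0 8)(1 7)(2 4 5)(3 6)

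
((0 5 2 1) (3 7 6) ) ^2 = (0 2) (1 5) (3 6 7) 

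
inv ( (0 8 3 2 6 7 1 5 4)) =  (0 4 5 1 7 6 2 3 8)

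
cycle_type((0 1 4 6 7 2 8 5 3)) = 9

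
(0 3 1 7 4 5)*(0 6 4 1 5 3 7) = (0 7 1)(3 5 6 4)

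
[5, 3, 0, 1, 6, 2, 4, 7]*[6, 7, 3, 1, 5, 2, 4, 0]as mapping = [0→2, 1→1, 2→6, 3→7, 4→4, 5→3, 6→5, 7→0]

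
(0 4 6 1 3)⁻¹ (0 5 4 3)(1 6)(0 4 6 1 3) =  (0 4 5 6)(1 3)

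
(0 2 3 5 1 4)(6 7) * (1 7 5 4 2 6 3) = (0 6 5 7 3 4)(1 2)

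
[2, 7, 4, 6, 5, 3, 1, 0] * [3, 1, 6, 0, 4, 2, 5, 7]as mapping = [0→6, 1→7, 2→4, 3→5, 4→2, 5→0, 6→1, 7→3]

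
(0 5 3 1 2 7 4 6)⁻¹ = (0 6 4 7 2 1 3 5)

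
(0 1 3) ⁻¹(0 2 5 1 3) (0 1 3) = (0 1 2 5 3) 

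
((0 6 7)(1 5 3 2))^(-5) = (0 6 7)(1 2 3 5)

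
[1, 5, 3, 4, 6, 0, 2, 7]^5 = [5, 0, 3, 4, 6, 1, 2, 7]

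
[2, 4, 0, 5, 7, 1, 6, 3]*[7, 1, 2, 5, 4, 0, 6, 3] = [2, 4, 7, 0, 3, 1, 6, 5]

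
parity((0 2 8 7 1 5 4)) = even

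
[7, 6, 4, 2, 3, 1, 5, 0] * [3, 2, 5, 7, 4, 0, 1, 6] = [6, 1, 4, 5, 7, 2, 0, 3]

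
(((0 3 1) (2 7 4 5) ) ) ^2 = (0 1 3) (2 4) (5 7) 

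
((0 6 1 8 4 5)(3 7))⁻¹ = (0 5 4 8 1 6)(3 7)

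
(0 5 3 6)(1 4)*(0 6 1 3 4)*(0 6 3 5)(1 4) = (1 6 3 4 5)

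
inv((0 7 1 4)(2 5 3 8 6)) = (0 4 1 7)(2 6 8 3 5)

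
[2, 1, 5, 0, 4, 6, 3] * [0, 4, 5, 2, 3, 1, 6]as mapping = [0→5, 1→4, 2→1, 3→0, 4→3, 5→6, 6→2]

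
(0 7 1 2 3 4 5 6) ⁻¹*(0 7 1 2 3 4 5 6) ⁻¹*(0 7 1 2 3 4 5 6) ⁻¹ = (0 4 1 6 3 7 5 2) 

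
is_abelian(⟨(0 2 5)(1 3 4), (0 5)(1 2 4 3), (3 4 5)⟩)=no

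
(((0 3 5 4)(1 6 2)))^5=(0 3 5 4)(1 2 6)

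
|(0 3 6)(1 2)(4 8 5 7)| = 12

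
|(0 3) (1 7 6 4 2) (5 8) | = 10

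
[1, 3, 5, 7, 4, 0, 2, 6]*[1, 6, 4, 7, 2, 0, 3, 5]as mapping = [0→6, 1→7, 2→0, 3→5, 4→2, 5→1, 6→4, 7→3]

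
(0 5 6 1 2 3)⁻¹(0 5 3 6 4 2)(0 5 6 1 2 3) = (0 1 4 3 5 6)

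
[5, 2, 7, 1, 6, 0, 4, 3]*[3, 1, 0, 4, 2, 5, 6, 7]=[5, 0, 7, 1, 6, 3, 2, 4]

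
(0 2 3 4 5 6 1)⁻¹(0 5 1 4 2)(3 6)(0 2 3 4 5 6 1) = (0 5 3 2 6)(1 4)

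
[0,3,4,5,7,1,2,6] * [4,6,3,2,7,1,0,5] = [4,2,7,1,5,6,3,0]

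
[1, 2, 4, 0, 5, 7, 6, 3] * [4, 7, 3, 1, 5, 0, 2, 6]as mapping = [0→7, 1→3, 2→5, 3→4, 4→0, 5→6, 6→2, 7→1]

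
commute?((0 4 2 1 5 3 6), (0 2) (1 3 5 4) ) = no:(0 4 2 1 5 3 6)*(0 2) (1 3 5 4) = (0 1 4) (2 3 6), (0 2) (1 3 5 4)*(0 4 2 1 5 3 6) = (0 1 6) (2 4 5) 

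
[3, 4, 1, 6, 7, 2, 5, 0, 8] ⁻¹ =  [7, 2, 5, 0, 1, 6, 3, 4, 8] 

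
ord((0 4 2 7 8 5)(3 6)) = 6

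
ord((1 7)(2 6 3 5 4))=10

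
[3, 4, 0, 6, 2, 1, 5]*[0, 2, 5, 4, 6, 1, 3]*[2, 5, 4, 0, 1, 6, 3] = [1, 3, 2, 0, 6, 4, 5]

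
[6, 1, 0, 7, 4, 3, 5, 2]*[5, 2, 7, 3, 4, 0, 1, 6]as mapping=[0→1, 1→2, 2→5, 3→6, 4→4, 5→3, 6→0, 7→7]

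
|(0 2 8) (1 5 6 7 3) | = 15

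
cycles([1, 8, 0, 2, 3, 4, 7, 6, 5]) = (0 1 8 5 4 3 2)(6 7)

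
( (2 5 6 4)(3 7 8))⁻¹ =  (2 4 6 5)(3 8 7)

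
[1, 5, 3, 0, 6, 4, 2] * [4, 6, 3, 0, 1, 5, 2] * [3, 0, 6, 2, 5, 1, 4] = [4, 1, 3, 5, 6, 0, 2]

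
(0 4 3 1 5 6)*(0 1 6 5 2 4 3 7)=(0 3 6 1 2 4 7)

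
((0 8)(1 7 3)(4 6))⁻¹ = (0 8)(1 3 7)(4 6)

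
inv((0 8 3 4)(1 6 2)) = (0 4 3 8)(1 2 6)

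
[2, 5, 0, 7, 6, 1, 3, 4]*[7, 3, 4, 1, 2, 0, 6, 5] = [4, 0, 7, 5, 6, 3, 1, 2]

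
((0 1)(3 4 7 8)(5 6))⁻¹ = (0 1)(3 8 7 4)(5 6)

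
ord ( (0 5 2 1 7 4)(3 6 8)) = 6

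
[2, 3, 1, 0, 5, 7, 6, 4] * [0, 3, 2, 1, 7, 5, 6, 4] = [2, 1, 3, 0, 5, 4, 6, 7]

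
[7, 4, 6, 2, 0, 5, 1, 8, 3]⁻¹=[4, 6, 3, 8, 1, 5, 2, 0, 7]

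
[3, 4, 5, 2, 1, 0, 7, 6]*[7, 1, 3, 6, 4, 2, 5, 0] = [6, 4, 2, 3, 1, 7, 0, 5]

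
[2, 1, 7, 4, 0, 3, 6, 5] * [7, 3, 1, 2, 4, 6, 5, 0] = [1, 3, 0, 4, 7, 2, 5, 6]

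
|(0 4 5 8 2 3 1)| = 7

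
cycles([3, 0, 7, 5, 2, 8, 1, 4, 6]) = (0 3 5 8 6 1) (2 7 4) 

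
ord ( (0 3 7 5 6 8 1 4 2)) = 9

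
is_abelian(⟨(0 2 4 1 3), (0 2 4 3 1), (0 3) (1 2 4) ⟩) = no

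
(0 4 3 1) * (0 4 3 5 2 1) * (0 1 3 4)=(0 4 5 2 3 1)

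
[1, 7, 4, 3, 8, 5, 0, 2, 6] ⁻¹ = [6, 0, 7, 3, 2, 5, 8, 1, 4] 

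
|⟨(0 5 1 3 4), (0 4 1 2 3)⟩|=360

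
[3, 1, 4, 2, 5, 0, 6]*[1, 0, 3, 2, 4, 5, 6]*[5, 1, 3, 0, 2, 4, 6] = [3, 5, 2, 0, 4, 1, 6]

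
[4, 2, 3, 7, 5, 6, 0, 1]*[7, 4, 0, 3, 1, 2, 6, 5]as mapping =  [0→1, 1→0, 2→3, 3→5, 4→2, 5→6, 6→7, 7→4]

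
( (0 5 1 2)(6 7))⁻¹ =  (0 2 1 5)(6 7)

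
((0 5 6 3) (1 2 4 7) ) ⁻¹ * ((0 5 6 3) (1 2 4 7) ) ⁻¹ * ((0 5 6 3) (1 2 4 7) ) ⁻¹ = (0 5 6 3) (1 2 4 7) 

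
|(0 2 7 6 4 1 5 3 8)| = 9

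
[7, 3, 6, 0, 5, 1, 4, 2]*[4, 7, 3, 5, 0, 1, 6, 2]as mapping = [0→2, 1→5, 2→6, 3→4, 4→1, 5→7, 6→0, 7→3]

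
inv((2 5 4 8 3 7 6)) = (2 6 7 3 8 4 5)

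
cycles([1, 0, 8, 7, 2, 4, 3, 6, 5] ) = (0 1) (2 8 5 4) (3 7 6) 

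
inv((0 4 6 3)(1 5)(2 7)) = (0 3 6 4)(1 5)(2 7)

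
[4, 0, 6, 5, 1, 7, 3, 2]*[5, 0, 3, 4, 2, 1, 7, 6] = [2, 5, 7, 1, 0, 6, 4, 3]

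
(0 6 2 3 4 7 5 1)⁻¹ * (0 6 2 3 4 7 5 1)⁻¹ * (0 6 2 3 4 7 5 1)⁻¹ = (0 7 2 1 4 6 5 3)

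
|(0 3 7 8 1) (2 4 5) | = 15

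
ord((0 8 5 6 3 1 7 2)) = 8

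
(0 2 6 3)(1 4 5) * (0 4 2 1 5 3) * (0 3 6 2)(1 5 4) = (0 5 4 6 3 1)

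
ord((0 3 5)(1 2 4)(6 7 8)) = 3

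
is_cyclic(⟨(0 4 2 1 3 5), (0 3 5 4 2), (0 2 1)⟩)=no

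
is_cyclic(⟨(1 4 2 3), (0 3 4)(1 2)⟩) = no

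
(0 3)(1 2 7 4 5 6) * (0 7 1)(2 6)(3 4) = (0 4 5 2 1 6)(3 7)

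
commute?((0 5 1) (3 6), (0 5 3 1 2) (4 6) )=no:(0 5 1) (3 6) * (0 5 3 1 2) (4 6)=(0 3 4 6 1 5 2), (0 5 3 1 2) (4 6) * (0 5 1) (3 6)=(0 1 2 5 6 4 3) 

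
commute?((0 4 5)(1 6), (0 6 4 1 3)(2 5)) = no:(0 4 5)(1 6)*(0 6 4 1 3)(2 5) = (0 1 4 2 5 6 3), (0 6 4 1 3)(2 5)*(0 4 5)(1 6) = (0 1 3 4 6 5 2)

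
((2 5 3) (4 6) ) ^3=(4 6) 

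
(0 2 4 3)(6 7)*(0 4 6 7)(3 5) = (0 2 6)(3 4 5)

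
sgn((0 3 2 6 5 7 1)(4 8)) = -1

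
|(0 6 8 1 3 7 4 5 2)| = 9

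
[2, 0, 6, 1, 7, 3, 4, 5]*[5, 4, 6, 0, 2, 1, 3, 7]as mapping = [0→6, 1→5, 2→3, 3→4, 4→7, 5→0, 6→2, 7→1]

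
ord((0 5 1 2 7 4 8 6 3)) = 9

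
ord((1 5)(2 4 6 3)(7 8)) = 4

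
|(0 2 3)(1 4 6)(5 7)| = 6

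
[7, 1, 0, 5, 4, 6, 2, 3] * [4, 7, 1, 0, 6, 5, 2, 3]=[3, 7, 4, 5, 6, 2, 1, 0]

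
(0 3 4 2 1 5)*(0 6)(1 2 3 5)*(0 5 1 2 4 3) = (0 1 2 4)(5 6)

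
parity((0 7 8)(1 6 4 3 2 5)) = odd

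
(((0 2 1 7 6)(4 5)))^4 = (0 6 7 1 2)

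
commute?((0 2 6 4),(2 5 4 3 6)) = no:(0 2 6 4) * (2 5 4 3 6) = (0 5 4)(3 6),(2 5 4 3 6) * (0 2 6 4) = (0 2 5)(3 4)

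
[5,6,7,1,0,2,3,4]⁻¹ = [4,3,5,6,7,0,1,2]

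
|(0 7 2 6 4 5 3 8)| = 8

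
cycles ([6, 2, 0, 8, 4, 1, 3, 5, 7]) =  (0 6 3 8 7 5 1 2)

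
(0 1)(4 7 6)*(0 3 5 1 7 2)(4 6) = (0 7 4 2)(1 3 5)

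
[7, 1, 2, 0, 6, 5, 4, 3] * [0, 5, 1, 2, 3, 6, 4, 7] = [7, 5, 1, 0, 4, 6, 3, 2]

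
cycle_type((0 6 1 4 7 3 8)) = 7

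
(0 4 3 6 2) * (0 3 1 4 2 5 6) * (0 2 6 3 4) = (0 6 5 3 2 4 1)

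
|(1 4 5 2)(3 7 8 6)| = 4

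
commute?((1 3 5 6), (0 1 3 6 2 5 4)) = no:(1 3 5 6) * (0 1 3 6 2 5 4) = (0 1 6 3 4)(2 5), (0 1 3 6 2 5 4) * (1 3 5 6) = (0 3 1 5 4)(2 6)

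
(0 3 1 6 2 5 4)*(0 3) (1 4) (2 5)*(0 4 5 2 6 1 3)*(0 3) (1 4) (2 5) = (0 1 4 3 2 6 5) 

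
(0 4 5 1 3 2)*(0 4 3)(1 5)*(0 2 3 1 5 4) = (0 1 2)(4 5)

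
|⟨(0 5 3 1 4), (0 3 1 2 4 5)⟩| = 720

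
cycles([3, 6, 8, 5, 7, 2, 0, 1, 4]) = (0 3 5 2 8 4 7 1 6)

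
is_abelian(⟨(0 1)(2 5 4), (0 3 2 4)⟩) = no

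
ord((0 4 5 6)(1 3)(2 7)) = 4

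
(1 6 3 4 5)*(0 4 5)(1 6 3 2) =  (0 4)(1 3 5 6 2)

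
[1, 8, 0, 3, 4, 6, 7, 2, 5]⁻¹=[2, 0, 7, 3, 4, 8, 5, 6, 1]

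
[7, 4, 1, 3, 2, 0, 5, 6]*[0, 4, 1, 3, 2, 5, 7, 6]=[6, 2, 4, 3, 1, 0, 5, 7]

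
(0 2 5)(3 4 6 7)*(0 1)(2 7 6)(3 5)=(0 7 5 1)(2 3 4)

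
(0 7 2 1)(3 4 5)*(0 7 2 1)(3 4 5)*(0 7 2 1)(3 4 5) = (0 1 2 7)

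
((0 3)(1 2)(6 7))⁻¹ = (0 3)(1 2)(6 7)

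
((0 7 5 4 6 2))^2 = (0 5 6)(2 7 4)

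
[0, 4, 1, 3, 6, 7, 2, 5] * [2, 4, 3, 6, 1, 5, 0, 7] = [2, 1, 4, 6, 0, 7, 3, 5]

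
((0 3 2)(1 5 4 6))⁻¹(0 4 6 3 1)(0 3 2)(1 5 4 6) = (1 2 5 3 6)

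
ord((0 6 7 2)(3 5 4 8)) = 4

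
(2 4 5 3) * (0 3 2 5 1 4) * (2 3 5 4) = (0 5 3 4 1 2)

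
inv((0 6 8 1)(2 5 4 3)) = (0 1 8 6)(2 3 4 5)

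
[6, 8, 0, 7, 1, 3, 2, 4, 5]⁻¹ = [2, 4, 6, 5, 7, 8, 0, 3, 1]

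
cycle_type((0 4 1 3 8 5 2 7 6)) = 9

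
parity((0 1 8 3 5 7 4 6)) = odd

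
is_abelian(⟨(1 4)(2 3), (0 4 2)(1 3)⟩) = no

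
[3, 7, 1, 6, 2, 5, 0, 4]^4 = [3, 1, 2, 6, 4, 5, 0, 7]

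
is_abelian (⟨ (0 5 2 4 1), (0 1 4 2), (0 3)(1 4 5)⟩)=no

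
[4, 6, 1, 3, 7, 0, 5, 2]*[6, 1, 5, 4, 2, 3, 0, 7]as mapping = [0→2, 1→0, 2→1, 3→4, 4→7, 5→6, 6→3, 7→5]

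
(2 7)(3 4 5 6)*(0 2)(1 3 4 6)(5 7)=(0 2 5 1 3 6 4 7)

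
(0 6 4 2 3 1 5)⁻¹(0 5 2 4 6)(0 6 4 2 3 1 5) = (0 3 2 4 6)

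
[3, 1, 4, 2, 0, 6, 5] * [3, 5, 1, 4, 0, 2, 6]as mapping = [0→4, 1→5, 2→0, 3→1, 4→3, 5→6, 6→2]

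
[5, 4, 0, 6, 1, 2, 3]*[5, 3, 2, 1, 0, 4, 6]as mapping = [0→4, 1→0, 2→5, 3→6, 4→3, 5→2, 6→1]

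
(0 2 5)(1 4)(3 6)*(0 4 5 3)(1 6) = (0 2 3 1 5 4 6)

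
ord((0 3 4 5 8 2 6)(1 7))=14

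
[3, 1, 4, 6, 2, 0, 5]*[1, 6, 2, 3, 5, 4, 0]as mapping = [0→3, 1→6, 2→5, 3→0, 4→2, 5→1, 6→4]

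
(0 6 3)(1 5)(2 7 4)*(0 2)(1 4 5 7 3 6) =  (0 1 7 5 4)(2 3)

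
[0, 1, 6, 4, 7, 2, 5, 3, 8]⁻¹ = [0, 1, 5, 7, 3, 6, 2, 4, 8]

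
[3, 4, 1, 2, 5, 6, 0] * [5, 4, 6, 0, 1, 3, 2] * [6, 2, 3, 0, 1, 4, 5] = [6, 2, 1, 5, 0, 3, 4]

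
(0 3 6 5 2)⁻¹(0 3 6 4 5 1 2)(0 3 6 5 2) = (0 3 6 5 4 2 1)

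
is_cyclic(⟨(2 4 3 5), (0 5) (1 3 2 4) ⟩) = no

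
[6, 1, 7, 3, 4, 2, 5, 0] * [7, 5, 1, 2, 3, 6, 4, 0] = [4, 5, 0, 2, 3, 1, 6, 7]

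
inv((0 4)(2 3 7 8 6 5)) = (0 4)(2 5 6 8 7 3)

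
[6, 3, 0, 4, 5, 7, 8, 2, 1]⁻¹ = [2, 8, 7, 1, 3, 4, 0, 5, 6]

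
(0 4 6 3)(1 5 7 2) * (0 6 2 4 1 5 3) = (0 1 3 6)(2 5 7 4)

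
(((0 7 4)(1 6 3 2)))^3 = (1 2 3 6)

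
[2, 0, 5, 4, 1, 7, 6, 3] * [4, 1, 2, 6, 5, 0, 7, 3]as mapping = [0→2, 1→4, 2→0, 3→5, 4→1, 5→3, 6→7, 7→6]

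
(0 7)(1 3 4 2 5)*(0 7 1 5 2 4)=(0 1 3)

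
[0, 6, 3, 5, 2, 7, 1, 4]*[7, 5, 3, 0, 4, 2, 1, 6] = [7, 1, 0, 2, 3, 6, 5, 4]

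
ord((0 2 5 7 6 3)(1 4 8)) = 6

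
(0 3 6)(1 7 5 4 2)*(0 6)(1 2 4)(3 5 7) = (0 5 1 3)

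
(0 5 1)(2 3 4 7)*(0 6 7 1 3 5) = (1 6 7 2 5 3 4)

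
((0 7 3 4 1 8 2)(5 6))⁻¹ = (0 2 8 1 4 3 7)(5 6)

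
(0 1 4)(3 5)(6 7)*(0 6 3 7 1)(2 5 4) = (1 2 5 7 3 4 6)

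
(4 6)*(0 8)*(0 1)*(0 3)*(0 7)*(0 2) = (0 8 1 3 7 2)(4 6)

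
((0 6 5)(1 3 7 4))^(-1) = (0 5 6)(1 4 7 3)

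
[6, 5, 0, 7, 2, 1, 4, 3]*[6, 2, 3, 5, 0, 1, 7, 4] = [7, 1, 6, 4, 3, 2, 0, 5]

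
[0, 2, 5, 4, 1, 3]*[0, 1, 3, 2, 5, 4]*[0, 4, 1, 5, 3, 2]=[0, 5, 3, 2, 4, 1]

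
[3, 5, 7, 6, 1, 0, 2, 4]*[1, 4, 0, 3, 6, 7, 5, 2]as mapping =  [0→3, 1→7, 2→2, 3→5, 4→4, 5→1, 6→0, 7→6]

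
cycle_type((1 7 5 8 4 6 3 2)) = 8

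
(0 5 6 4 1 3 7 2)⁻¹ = (0 2 7 3 1 4 6 5)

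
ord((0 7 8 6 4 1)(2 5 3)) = 6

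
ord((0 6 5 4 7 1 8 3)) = 8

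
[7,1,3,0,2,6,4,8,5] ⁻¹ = [3,1,4,2,6,8,5,0,7] 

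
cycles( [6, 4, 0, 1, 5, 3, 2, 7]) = (0 6 2)(1 4 5 3)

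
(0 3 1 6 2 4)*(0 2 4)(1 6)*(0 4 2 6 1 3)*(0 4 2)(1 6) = (0 4 1 3 6)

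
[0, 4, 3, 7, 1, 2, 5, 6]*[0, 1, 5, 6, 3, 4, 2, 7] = [0, 3, 6, 7, 1, 5, 4, 2]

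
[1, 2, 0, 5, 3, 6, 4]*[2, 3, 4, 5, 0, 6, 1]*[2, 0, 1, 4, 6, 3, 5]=[4, 6, 1, 5, 3, 0, 2]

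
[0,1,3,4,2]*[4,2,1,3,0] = [4,2,3,0,1]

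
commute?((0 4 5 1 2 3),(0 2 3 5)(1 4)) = no:(0 4 5 1 2 3) * (0 2 3 5)(1 4) = (0 1 3 2 5 4),(0 2 3 5)(1 4) * (0 4 5 1 2 3) = (0 3 1 5 4 2)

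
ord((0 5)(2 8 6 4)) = 4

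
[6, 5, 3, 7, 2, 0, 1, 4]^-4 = [0, 1, 2, 3, 4, 5, 6, 7]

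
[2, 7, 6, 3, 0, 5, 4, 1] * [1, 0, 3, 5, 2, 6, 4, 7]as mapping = [0→3, 1→7, 2→4, 3→5, 4→1, 5→6, 6→2, 7→0]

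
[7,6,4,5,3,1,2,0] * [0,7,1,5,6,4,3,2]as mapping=[0→2,1→3,2→6,3→4,4→5,5→7,6→1,7→0]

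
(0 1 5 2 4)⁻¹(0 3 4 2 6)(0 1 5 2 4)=(0 4 6 1 3)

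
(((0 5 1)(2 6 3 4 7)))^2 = (0 1 5)(2 3 7 6 4)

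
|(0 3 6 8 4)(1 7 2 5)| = 20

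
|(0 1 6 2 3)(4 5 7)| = 15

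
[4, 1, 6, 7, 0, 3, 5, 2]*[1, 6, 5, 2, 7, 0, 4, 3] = [7, 6, 4, 3, 1, 2, 0, 5]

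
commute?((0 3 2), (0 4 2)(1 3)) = no:(0 3 2)*(0 4 2)(1 3) = (0 1 3)(2 4), (0 4 2)(1 3)*(0 3 2) = (0 4)(1 2 3)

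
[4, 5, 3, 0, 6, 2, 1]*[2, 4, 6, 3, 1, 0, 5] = [1, 0, 3, 2, 5, 6, 4]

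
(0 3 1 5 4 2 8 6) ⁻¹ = (0 6 8 2 4 5 1 3) 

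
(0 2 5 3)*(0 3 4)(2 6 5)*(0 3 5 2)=(0 6 2)(3 5 4)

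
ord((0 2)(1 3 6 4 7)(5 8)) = 10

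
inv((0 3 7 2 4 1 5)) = (0 5 1 4 2 7 3)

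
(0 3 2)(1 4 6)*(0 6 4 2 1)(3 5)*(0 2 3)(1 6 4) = (0 5)(1 3 6 2 4)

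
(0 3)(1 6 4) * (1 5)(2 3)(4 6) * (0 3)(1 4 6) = (0 2)(1 6)(4 5)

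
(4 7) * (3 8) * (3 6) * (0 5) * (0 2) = (0 5 2)(3 8 6)(4 7)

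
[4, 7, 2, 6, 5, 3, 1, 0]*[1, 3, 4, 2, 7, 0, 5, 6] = [7, 6, 4, 5, 0, 2, 3, 1]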